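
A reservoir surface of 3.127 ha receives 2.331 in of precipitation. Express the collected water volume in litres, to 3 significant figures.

1850000 litres

Depth: 2.331 in × 25.4 = 59.2074 mm.
Area: 3.127 ha = 31270 m².
1 mm over 1 m² is 1 L, so volume = 59.2074 × 31270 = 1851415.4 L ≈ 1850000 L.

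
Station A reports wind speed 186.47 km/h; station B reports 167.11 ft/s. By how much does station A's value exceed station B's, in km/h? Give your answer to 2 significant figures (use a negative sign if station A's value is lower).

station B: 167.11 ft/s = 183.366 km/h.
Difference: 186.470 − 183.366 = 3.1 km/h.

3.1 km/h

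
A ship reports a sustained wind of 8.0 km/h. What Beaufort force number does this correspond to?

8.0 km/h = 2.2 m/s, which is Beaufort 2 (light breeze, 1.6–3.3 m/s).

Beaufort force 2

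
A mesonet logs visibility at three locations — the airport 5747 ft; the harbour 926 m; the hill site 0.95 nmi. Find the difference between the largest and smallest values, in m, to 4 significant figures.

833.4 m

the airport: 5747 ft = 1751.686 m.
the hill site: 0.95 nmi = 1759.400 m.
Spread: 1759.400 − 926.000 = 833.4 m.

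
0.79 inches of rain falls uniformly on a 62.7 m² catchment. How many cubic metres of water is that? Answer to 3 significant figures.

Depth: 0.79 in × 25.4 = 20.066 mm.
1 mm over 1 m² is 1 L, so volume = 20.066 × 62.7 = 1258.1382 L = 1.26 m³.

1.26 cubic metres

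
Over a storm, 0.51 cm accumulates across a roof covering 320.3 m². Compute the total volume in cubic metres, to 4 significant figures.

1.634 cubic metres

Depth: 0.51 cm × 10 = 5.1 mm.
1 mm over 1 m² is 1 L, so volume = 5.1 × 320.3 = 1633.53 L = 1.634 m³.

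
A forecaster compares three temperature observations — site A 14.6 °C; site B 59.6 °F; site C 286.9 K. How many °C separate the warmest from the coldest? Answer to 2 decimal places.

1.58 °C

site B: 59.6 °F = 15.333 °C.
site C: 286.9 K = 13.750 °C.
Spread: 15.333 − 13.750 = 1.583 °C.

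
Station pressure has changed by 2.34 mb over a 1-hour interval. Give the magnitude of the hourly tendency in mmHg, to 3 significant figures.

2.34 mb / 1 h × 0.750062 mmHg/mb = 1.76 mmHg/h.

1.76 mmHg per hour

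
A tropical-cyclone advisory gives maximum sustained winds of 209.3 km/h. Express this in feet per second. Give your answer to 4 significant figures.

190.7 ft/s

1 km/h = 0.911344 ft/s, so 209.3 × 0.911344 = 190.7 ft/s.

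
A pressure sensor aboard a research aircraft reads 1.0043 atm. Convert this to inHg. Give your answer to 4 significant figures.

1 atm = 29.9213 inHg, so 1.0043 × 29.9213 = 30.05 inHg.

30.05 inHg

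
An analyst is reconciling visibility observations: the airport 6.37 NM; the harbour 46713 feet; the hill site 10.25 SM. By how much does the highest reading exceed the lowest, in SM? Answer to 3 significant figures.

the airport: 6.37 nmi = 7.3305 SM.
the harbour: 46713 ft = 8.8472 SM.
Spread: 10.2500 − 7.3305 = 2.92 SM.

2.92 SM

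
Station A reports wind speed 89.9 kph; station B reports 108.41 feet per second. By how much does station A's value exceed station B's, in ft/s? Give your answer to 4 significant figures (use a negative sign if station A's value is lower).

station A: 89.9 km/h = 81.9299 ft/s.
Difference: 81.9299 − 108.4100 = -26.48 ft/s.

-26.48 ft/s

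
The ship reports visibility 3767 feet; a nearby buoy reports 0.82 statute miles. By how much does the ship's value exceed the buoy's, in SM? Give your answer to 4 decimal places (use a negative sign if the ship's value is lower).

-0.1066 SM

the ship: 3767 ft = 0.713447 SM.
Difference: 0.713447 − 0.820000 = -0.1066 SM.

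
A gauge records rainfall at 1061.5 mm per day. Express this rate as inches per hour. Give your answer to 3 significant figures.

1061.5 mm/day × 0.0393701 in/mm × 0.0416667 day/hour = 1.74 in/hour.

1.74 in/hour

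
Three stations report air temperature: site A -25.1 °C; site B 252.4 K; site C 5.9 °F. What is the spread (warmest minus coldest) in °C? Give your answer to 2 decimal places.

site B: 252.4 K = -20.750 °C.
site C: 5.9 °F = -14.500 °C.
Spread: (-14.500) − (-25.100) = 10.600 °C.

10.60 °C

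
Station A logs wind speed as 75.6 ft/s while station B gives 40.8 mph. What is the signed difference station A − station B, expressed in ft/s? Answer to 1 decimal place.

15.8 ft/s

station B: 40.8 mph = 59.840 ft/s.
Difference: 75.600 − 59.840 = 15.8 ft/s.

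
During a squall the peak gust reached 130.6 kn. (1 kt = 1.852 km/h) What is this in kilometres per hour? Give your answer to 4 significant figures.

241.9 km/h

1 kt = 1.852 km/h, so 130.6 × 1.852 = 241.9 km/h.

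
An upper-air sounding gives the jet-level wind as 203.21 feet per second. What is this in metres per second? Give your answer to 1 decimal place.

1 ft/s = 0.3048 m/s, so 203.21 × 0.3048 = 61.9 m/s.

61.9 m/s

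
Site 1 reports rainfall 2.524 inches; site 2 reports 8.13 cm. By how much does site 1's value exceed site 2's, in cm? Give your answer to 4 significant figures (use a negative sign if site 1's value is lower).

site 1: 2.524 in = 6.41096 cm.
Difference: 6.41096 − 8.13000 = -1.719 cm.

-1.719 cm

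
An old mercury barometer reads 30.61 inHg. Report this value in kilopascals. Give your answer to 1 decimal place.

103.7 kPa

1 inHg = 3.38639 kPa, so 30.61 × 3.38639 = 103.7 kPa.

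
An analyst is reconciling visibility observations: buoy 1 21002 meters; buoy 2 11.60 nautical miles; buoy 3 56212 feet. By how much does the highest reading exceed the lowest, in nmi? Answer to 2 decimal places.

buoy 1: 21002 m = 11.3402 nmi.
buoy 3: 56212 ft = 9.2513 nmi.
Spread: 11.6000 − 9.2513 = 2.35 nmi.

2.35 nmi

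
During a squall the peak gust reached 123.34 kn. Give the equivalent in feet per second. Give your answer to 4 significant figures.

208.2 ft/s

1 kt = 1.68781 ft/s, so 123.34 × 1.68781 = 208.2 ft/s.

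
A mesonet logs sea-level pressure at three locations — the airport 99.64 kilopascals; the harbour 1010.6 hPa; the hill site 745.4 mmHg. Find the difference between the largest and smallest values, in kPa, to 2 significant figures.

the harbour: 1010.6 hPa = 101.060 kPa.
the hill site: 745.4 mmHg = 99.379 kPa.
Spread: 101.060 − 99.379 = 1.7 kPa.

1.7 kPa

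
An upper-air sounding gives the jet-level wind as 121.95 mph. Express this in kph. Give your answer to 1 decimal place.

196.3 km/h

1 mph = 1.60934 km/h, so 121.95 × 1.60934 = 196.3 km/h.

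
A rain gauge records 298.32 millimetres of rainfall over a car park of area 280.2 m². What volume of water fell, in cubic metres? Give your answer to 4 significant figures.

1 mm over 1 m² is 1 L, so volume = 298.32 × 280.2 = 83589.264 L = 83.59 m³.

83.59 cubic metres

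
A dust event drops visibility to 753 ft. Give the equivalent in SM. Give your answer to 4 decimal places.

0.1426 SM

1 ft = 0.000189394 SM, so 753 × 0.000189394 = 0.1426 SM.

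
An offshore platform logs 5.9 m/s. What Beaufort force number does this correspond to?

5.9 m/s lies in the Beaufort 4 band (moderate breeze, 5.5–7.9 m/s).

Beaufort force 4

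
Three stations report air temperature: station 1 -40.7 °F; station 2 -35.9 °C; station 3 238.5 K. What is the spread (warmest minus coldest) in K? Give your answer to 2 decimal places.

5.74 K

station 1: -40.7 °F = -40.389 °C.
station 3: 238.5 K = -34.650 °C.
Spread: (-34.650) − (-40.389) = 5.739 °C.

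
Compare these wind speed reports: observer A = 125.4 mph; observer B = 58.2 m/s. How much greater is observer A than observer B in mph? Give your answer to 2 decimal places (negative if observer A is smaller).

observer B: 58.2 m/s = 130.1897 mph.
Difference: 125.4000 − 130.1897 = -4.79 mph.

-4.79 mph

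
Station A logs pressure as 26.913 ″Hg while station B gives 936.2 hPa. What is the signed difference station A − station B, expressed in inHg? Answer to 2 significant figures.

-0.73 inHg

station B: 936.2 hPa = 27.6460 inHg.
Difference: 26.9130 − 27.6460 = -0.73 inHg.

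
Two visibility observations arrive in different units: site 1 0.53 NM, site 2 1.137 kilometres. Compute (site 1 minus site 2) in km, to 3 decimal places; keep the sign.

site 1: 0.53 nmi = 0.98156 km.
Difference: 0.98156 − 1.13700 = -0.155 km.

-0.155 km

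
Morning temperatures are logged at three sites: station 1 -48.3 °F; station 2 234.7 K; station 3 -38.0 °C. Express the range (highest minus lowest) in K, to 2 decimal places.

station 1: -48.3 °F = -44.611 °C.
station 2: 234.7 K = -38.450 °C.
Spread: (-38.000) − (-44.611) = 6.611 °C.

6.61 K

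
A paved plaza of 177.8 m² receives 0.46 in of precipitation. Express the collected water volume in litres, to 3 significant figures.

2080 litres

Depth: 0.46 in × 25.4 = 11.684 mm.
1 mm over 1 m² is 1 L, so volume = 11.684 × 177.8 = 2077.4152 L ≈ 2080 L.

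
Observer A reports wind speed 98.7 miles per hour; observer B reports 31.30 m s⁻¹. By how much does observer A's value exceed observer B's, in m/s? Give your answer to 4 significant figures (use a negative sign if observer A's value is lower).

observer A: 98.7 mph = 44.1228 m/s.
Difference: 44.1228 − 31.3000 = 12.82 m/s.

12.82 m/s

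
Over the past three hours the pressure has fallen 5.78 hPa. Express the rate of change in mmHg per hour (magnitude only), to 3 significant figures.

5.78 hPa / 3 h × 0.750062 mmHg/hPa = 1.45 mmHg/h.

1.45 mmHg per hour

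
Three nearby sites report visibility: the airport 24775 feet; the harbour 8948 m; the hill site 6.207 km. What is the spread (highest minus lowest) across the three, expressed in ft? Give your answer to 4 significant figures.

8993 ft

the harbour: 8948 m = 29356.96 ft.
the hill site: 6.207 km = 20364.17 ft.
Spread: 29356.96 − 20364.17 = 8993 ft.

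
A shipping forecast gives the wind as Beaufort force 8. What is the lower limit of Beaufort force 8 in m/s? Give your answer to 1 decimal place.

Beaufort 8 (gale) spans 17.2–20.7 m/s.

17.2 m/s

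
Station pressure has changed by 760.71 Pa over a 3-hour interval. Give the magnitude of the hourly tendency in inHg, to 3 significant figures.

0.0749 inHg per hour

760.71 Pa / 3 h × 0.0002953 inHg/Pa = 0.0749 inHg/h.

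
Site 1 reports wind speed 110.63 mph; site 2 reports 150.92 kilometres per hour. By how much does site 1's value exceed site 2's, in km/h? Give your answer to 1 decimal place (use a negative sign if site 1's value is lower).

site 1: 110.63 mph = 178.042 km/h.
Difference: 178.042 − 150.920 = 27.1 km/h.

27.1 km/h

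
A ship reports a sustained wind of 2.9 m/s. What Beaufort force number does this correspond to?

2.9 m/s lies in the Beaufort 2 band (light breeze, 1.6–3.3 m/s).

Beaufort force 2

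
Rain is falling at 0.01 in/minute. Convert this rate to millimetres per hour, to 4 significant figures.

15.24 mm/hour

0.01 in/minute × 25.4 mm/in × 60 minute/hour = 15.24 mm/hour.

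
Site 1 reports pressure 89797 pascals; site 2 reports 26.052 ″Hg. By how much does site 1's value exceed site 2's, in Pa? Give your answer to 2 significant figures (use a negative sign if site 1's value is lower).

1600 Pa

site 2: 26.052 inHg = 88222.21 Pa.
Difference: 89797.00 − 88222.21 = 1600 Pa.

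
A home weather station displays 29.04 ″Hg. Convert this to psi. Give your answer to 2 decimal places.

14.26 psi

1 inHg = 0.491154 psi, so 29.04 × 0.491154 = 14.26 psi.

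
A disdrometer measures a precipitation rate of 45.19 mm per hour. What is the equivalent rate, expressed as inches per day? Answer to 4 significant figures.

45.19 mm/hour × 0.0393701 in/mm × 24 hour/day = 42.70 in/day.

42.70 in/day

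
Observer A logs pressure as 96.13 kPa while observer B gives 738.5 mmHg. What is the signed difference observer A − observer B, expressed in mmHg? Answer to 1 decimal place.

-17.5 mmHg

observer A: 96.13 kPa = 721.034 mmHg.
Difference: 721.034 − 738.500 = -17.5 mmHg.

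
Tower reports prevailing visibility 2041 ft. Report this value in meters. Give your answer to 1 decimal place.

622.1 m

1 ft = 0.3048 m, so 2041 × 0.3048 = 622.1 m.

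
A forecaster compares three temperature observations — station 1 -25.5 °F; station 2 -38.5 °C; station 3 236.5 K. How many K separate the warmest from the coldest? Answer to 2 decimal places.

6.56 K

station 1: -25.5 °F = -31.944 °C.
station 3: 236.5 K = -36.650 °C.
Spread: (-31.944) − (-38.500) = 6.556 °C.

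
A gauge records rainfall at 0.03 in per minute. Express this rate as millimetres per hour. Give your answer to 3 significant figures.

45.7 mm/hour

0.03 in/minute × 25.4 mm/in × 60 minute/hour = 45.7 mm/hour.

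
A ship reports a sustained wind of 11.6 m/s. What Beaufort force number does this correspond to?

Beaufort force 6

11.6 m/s lies in the Beaufort 6 band (strong breeze, 10.8–13.8 m/s).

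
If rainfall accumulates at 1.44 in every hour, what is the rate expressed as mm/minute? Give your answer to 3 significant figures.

0.610 mm/minute

1.44 in/hour × 25.4 mm/in × 0.0166667 hour/minute = 0.610 mm/minute.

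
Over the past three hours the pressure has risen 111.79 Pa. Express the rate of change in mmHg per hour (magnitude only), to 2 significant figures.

0.28 mmHg per hour

111.79 Pa / 3 h × 0.00750062 mmHg/Pa = 0.28 mmHg/h.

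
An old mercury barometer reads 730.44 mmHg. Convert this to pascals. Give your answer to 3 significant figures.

97400 Pa

1 mmHg = 133.322 Pa, so 730.44 × 133.322 = 97400 Pa.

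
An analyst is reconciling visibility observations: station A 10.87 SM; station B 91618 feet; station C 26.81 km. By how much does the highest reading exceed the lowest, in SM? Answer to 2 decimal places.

6.48 SM

station B: 91618 ft = 17.3519 SM.
station C: 26.81 km = 16.6590 SM.
Spread: 17.3519 − 10.8700 = 6.48 SM.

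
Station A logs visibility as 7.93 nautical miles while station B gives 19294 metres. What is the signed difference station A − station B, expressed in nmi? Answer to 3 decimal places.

-2.488 nmi

station B: 19294 m = 10.41793 nmi.
Difference: 7.93000 − 10.41793 = -2.488 nmi.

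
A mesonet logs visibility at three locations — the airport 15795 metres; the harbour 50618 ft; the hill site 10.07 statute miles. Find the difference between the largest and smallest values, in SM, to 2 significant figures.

the airport: 15795 m = 9.8146 SM.
the harbour: 50618 ft = 9.5867 SM.
Spread: 10.0700 − 9.5867 = 0.48 SM.

0.48 SM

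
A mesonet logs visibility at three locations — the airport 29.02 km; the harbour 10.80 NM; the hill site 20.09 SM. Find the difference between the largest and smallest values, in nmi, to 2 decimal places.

6.66 nmi

the airport: 29.02 km = 15.6695 nmi.
the hill site: 20.09 SM = 17.4577 nmi.
Spread: 17.4577 − 10.8000 = 6.66 nmi.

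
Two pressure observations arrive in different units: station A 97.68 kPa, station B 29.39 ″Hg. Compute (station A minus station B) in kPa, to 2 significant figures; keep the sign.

station B: 29.39 inHg = 99.526 kPa.
Difference: 97.680 − 99.526 = -1.8 kPa.

-1.8 kPa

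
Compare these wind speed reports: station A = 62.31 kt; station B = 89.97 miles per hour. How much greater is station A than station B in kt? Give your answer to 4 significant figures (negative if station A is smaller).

-15.87 kt

station B: 89.97 mph = 78.1818 kt.
Difference: 62.3100 − 78.1818 = -15.87 kt.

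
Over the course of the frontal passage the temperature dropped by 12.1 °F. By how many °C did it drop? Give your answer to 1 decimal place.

6.7 °C

For a temperature change the 32° offset cancels: Δ°C = 12.1 × 0.5556 = 6.7 °C.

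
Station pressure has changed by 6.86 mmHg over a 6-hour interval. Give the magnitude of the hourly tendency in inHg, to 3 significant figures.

6.86 mmHg / 6 h × 0.0393701 inHg/mmHg = 0.0450 inHg/h.

0.0450 inHg per hour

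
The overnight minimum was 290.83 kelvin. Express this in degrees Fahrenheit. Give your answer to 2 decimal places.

First to °C: 17.68 °C.
Then to °F: 63.82 °F.

63.82 °F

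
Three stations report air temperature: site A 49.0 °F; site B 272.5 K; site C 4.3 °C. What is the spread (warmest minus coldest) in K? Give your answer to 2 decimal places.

10.09 K

site A: 49.0 °F = 9.444 °C.
site B: 272.5 K = -0.650 °C.
Spread: 9.444 − (-0.650) = 10.094 °C.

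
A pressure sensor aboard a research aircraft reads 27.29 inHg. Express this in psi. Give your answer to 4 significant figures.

1 inHg = 0.491154 psi, so 27.29 × 0.491154 = 13.40 psi.

13.40 psi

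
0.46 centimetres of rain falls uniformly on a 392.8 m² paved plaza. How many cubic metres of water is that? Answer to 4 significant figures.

1.807 cubic metres

Depth: 0.46 cm × 10 = 4.6 mm.
1 mm over 1 m² is 1 L, so volume = 4.6 × 392.8 = 1806.88 L = 1.807 m³.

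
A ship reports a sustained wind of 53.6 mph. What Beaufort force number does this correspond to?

Beaufort force 9

53.6 mph = 24.0 m/s, which is Beaufort 9 (strong gale, 20.8–24.4 m/s).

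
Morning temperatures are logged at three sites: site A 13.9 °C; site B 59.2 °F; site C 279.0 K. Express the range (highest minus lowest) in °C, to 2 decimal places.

9.26 °C

site B: 59.2 °F = 15.111 °C.
site C: 279.0 K = 5.850 °C.
Spread: 15.111 − 5.850 = 9.261 °C.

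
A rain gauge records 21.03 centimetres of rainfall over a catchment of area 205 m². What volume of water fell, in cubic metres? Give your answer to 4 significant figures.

43.11 cubic metres

Depth: 21.03 cm × 10 = 210.3 mm.
1 mm over 1 m² is 1 L, so volume = 210.3 × 205 = 43111.5 L = 43.11 m³.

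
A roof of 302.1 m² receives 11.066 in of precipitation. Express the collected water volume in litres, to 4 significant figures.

84910 litres

Depth: 11.066 in × 25.4 = 281.0764 mm.
1 mm over 1 m² is 1 L, so volume = 281.0764 × 302.1 = 84913.18 L ≈ 84910 L.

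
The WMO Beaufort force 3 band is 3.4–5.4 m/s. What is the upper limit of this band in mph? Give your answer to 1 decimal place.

12.1 mph

3.4–5.4 m/s × 2.237 = 7.6–12.1 mph.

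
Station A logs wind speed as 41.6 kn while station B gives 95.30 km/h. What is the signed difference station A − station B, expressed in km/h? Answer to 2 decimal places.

-18.26 km/h

station A: 41.6 kt = 77.0432 km/h.
Difference: 77.0432 − 95.3000 = -18.26 km/h.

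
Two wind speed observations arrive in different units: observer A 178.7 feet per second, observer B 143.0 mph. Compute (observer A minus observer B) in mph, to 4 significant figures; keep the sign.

-21.16 mph

observer A: 178.7 ft/s = 121.8409 mph.
Difference: 121.8409 − 143.0000 = -21.16 mph.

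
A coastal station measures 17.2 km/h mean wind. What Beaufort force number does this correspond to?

Beaufort force 3

17.2 km/h = 4.8 m/s, which is Beaufort 3 (gentle breeze, 3.4–5.4 m/s).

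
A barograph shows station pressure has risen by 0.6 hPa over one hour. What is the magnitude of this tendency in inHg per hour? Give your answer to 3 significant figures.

0.0177 inHg per hour

0.6 hPa / 1 h × 0.02953 inHg/hPa = 0.0177 inHg/h.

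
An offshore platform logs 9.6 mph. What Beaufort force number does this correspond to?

Beaufort force 3

9.6 mph = 4.3 m/s, which is Beaufort 3 (gentle breeze, 3.4–5.4 m/s).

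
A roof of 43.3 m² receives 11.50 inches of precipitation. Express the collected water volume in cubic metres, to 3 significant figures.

Depth: 11.50 in × 25.4 = 292.1 mm.
1 mm over 1 m² is 1 L, so volume = 292.1 × 43.3 = 12647.93 L = 12.6 m³.

12.6 cubic metres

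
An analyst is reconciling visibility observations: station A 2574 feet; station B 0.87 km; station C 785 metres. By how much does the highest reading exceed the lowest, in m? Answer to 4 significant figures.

85.44 m

station A: 2574 ft = 784.5552 m.
station B: 0.87 km = 870.0000 m.
Spread: 870.0000 − 784.5552 = 85.44 m.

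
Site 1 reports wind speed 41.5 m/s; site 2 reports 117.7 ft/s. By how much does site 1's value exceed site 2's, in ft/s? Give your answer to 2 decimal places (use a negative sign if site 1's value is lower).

site 1: 41.5 m/s = 136.1549 ft/s.
Difference: 136.1549 − 117.7000 = 18.45 ft/s.

18.45 ft/s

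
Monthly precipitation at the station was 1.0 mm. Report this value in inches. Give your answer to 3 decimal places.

1 mm = 0.0393701 in, so 1.0 × 0.0393701 = 0.039 in.

0.039 in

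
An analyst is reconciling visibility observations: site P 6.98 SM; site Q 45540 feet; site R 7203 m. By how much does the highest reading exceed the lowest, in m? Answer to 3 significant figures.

6680 m

site P: 6.98 SM = 11233.22 m.
site Q: 45540 ft = 13880.59 m.
Spread: 13880.59 − 7203.00 = 6680 m.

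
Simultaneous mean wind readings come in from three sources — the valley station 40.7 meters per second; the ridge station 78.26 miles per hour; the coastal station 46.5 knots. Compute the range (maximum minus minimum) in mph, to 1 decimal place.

the valley station: 40.7 m/s = 91.043 mph.
the coastal station: 46.5 kt = 53.511 mph.
Spread: 91.043 − 53.511 = 37.5 mph.

37.5 mph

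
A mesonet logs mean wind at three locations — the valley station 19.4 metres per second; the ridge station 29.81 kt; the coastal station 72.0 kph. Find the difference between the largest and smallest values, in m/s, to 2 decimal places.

4.66 m/s

the ridge station: 29.81 kt = 15.3356 m/s.
the coastal station: 72.0 km/h = 20.0000 m/s.
Spread: 20.0000 − 15.3356 = 4.66 m/s.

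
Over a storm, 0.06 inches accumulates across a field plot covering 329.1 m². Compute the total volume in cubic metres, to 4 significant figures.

0.5015 cubic metres

Depth: 0.06 in × 25.4 = 1.524 mm.
1 mm over 1 m² is 1 L, so volume = 1.524 × 329.1 = 501.5484 L = 0.5015 m³.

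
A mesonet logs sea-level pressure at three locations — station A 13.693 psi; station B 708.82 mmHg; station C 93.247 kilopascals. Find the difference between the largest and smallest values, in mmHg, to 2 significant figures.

station A: 13.693 psi = 708.132 mmHg.
station C: 93.247 kPa = 699.410 mmHg.
Spread: 708.820 − 699.410 = 9.4 mmHg.

9.4 mmHg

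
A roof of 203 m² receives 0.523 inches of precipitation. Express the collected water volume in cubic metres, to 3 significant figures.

2.70 cubic metres

Depth: 0.523 in × 25.4 = 13.2842 mm.
1 mm over 1 m² is 1 L, so volume = 13.2842 × 203 = 2696.6926 L = 2.70 m³.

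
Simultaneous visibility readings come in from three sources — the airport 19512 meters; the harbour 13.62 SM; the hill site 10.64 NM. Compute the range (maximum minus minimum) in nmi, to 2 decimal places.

the airport: 19512 m = 10.5356 nmi.
the harbour: 13.62 SM = 11.8355 nmi.
Spread: 11.8355 − 10.5356 = 1.30 nmi.

1.30 nmi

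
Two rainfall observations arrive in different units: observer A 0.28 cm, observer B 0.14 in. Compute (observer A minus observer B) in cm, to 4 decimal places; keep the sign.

-0.0756 cm

observer B: 0.14 in = 0.355600 cm.
Difference: 0.280000 − 0.355600 = -0.0756 cm.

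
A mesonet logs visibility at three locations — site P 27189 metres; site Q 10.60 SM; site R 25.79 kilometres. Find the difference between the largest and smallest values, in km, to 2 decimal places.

10.13 km

site P: 27189 m = 27.1890 km.
site Q: 10.60 SM = 17.0590 km.
Spread: 27.1890 − 17.0590 = 10.13 km.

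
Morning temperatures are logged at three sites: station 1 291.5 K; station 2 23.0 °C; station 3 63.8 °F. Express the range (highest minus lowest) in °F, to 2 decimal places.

9.60 °F

station 1: 291.5 K = 18.350 °C.
station 3: 63.8 °F = 17.667 °C.
Spread: 23.000 − 17.667 = 5.333 °C = 9.60 °F.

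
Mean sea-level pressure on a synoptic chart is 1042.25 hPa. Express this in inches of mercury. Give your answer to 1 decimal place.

30.8 inHg

1 hPa = 0.02953 inHg, so 1042.25 × 0.02953 = 30.8 inHg.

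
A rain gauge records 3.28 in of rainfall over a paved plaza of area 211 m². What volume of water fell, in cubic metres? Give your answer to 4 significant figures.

17.58 cubic metres

Depth: 3.28 in × 25.4 = 83.312 mm.
1 mm over 1 m² is 1 L, so volume = 83.312 × 211 = 17578.832 L = 17.58 m³.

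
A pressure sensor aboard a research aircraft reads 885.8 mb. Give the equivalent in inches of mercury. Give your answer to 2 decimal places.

26.16 inHg

1 mb = 0.02953 inHg, so 885.8 × 0.02953 = 26.16 inHg.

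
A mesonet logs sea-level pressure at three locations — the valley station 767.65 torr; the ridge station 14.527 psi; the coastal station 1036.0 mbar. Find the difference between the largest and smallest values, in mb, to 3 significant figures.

34.4 mb

the valley station: 767.65 mmHg = 1023.449 mb.
the ridge station: 14.527 psi = 1001.601 mb.
Spread: 1036.000 − 1001.601 = 34.4 mb.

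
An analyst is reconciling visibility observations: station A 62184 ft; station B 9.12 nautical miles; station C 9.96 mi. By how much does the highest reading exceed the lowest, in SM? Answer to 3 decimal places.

1.817 SM

station A: 62184 ft = 11.77727 SM.
station B: 9.12 nmi = 10.49511 SM.
Spread: 11.77727 − 9.96000 = 1.817 SM.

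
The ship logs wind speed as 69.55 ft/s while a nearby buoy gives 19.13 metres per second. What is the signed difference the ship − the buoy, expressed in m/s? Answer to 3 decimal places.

the ship: 69.55 ft/s = 21.19884 m/s.
Difference: 21.19884 − 19.13000 = 2.069 m/s.

2.069 m/s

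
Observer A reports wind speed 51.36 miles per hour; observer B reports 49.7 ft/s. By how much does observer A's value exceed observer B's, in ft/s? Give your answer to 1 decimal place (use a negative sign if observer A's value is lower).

observer A: 51.36 mph = 75.328 ft/s.
Difference: 75.328 − 49.700 = 25.6 ft/s.

25.6 ft/s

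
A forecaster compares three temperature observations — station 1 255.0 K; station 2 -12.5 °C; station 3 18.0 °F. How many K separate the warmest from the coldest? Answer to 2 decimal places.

10.37 K

station 1: 255.0 K = -18.150 °C.
station 3: 18.0 °F = -7.778 °C.
Spread: (-7.778) − (-18.150) = 10.372 °C.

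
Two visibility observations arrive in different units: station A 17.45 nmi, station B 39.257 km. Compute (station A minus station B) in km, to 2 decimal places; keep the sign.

station A: 17.45 nmi = 32.3174 km.
Difference: 32.3174 − 39.2570 = -6.94 km.

-6.94 km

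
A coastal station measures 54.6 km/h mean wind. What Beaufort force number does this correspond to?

54.6 km/h = 15.2 m/s, which is Beaufort 7 (near gale, 13.9–17.1 m/s).

Beaufort force 7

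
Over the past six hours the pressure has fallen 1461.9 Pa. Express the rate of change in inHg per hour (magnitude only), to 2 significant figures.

0.072 inHg per hour

1461.9 Pa / 6 h × 0.0002953 inHg/Pa = 0.072 inHg/h.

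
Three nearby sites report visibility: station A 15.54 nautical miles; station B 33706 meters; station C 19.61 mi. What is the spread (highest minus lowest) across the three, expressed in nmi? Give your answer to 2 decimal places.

station B: 33706 m = 18.1998 nmi.
station C: 19.61 SM = 17.0406 nmi.
Spread: 18.1998 − 15.5400 = 2.66 nmi.

2.66 nmi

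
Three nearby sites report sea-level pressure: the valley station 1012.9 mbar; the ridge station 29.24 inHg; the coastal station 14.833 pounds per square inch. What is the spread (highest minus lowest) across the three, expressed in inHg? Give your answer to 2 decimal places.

the valley station: 1012.9 mb = 29.9109 inHg.
the coastal station: 14.833 psi = 30.2003 inHg.
Spread: 30.2003 − 29.2400 = 0.96 inHg.

0.96 inHg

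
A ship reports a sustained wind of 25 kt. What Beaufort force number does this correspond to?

Beaufort force 6

25 kt lies in the Beaufort 6 band (strong breeze, 22–27 kt).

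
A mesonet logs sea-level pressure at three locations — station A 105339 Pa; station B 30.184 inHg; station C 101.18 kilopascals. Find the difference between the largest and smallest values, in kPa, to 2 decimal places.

4.16 kPa

station A: 105339 Pa = 105.3390 kPa.
station B: 30.184 inHg = 102.2148 kPa.
Spread: 105.3390 − 101.1800 = 4.16 kPa.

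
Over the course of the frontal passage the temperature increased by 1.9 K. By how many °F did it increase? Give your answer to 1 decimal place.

Converting a difference, only the 9/5 scale factor applies: Δ°F = 1.9 × 1.8 = 3.4 °F.

3.4 °F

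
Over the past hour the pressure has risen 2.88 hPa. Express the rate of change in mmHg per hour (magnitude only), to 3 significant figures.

2.16 mmHg per hour

2.88 hPa / 1 h × 0.750062 mmHg/hPa = 2.16 mmHg/h.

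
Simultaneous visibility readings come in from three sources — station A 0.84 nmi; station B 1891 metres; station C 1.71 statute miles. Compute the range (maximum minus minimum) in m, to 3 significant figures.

1200 m

station A: 0.84 nmi = 1555.68 m.
station C: 1.71 SM = 2751.98 m.
Spread: 2751.98 − 1555.68 = 1200 m.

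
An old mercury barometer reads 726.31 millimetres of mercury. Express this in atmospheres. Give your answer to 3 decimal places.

1 mmHg = 0.00131579 atm, so 726.31 × 0.00131579 = 0.956 atm.

0.956 atm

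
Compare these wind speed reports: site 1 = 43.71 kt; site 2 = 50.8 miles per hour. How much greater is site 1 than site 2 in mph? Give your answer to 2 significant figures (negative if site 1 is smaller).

site 1: 43.71 kt = 50.3006 mph.
Difference: 50.3006 − 50.8000 = -0.50 mph.

-0.50 mph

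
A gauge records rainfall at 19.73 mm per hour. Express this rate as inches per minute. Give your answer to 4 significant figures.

0.01295 in/minute

19.73 mm/hour × 0.0393701 in/mm × 0.0166667 hour/minute = 0.01295 in/minute.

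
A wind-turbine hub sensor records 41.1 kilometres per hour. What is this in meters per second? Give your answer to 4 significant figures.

11.42 m/s

1 km/h = 0.277778 m/s, so 41.1 × 0.277778 = 11.42 m/s.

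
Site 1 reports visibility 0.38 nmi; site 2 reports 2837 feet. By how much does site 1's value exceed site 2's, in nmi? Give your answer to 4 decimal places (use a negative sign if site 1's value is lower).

-0.0869 nmi

site 2: 2837 ft = 0.466910 nmi.
Difference: 0.380000 − 0.466910 = -0.0869 nmi.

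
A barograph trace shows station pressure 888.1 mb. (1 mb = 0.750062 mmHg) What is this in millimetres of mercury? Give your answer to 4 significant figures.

666.1 mmHg

1 mb = 0.750062 mmHg, so 888.1 × 0.750062 = 666.1 mmHg.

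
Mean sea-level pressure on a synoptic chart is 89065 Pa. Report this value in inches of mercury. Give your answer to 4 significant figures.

26.30 inHg

1 Pa = 0.0002953 inHg, so 89065 × 0.0002953 = 26.30 inHg.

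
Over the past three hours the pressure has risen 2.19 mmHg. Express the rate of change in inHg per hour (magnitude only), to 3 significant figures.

0.0287 inHg per hour

2.19 mmHg / 3 h × 0.0393701 inHg/mmHg = 0.0287 inHg/h.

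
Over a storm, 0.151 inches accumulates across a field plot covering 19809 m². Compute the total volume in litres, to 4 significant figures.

Depth: 0.151 in × 25.4 = 3.8354 mm.
1 mm over 1 m² is 1 L, so volume = 3.8354 × 19809 = 75975.439 L ≈ 75980 L.

75980 litres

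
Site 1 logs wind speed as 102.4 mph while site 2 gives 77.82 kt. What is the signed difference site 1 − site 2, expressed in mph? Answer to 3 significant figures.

12.8 mph

site 2: 77.82 kt = 89.554 mph.
Difference: 102.400 − 89.554 = 12.8 mph.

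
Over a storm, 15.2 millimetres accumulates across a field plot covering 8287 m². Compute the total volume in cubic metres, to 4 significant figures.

126.0 cubic metres

1 mm over 1 m² is 1 L, so volume = 15.2 × 8287 = 125962.4 L = 126.0 m³.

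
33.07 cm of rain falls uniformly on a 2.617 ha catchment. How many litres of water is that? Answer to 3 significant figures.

Depth: 33.07 cm × 10 = 330.7 mm.
Area: 2.617 ha = 26170 m².
1 mm over 1 m² is 1 L, so volume = 330.7 × 26170 = 8654419 L ≈ 8650000 L.

8650000 litres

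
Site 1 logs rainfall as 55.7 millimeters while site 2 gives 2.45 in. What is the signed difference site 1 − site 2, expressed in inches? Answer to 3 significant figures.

site 1: 55.7 mm = 2.19291 in.
Difference: 2.19291 − 2.45000 = -0.257 in.

-0.257 in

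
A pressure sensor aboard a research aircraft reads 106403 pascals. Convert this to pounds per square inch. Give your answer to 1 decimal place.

15.4 psi

1 Pa = 0.000145038 psi, so 106403 × 0.000145038 = 15.4 psi.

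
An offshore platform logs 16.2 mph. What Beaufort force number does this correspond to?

16.2 mph = 7.2 m/s, which is Beaufort 4 (moderate breeze, 5.5–7.9 m/s).

Beaufort force 4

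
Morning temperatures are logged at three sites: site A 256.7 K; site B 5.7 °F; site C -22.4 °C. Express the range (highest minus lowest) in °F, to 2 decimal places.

14.02 °F

site A: 256.7 K = -16.450 °C.
site B: 5.7 °F = -14.611 °C.
Spread: (-14.611) − (-22.400) = 7.789 °C = 14.02 °F.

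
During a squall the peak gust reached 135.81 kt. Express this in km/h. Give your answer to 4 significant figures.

1 kt = 1.852 km/h, so 135.81 × 1.852 = 251.5 km/h.

251.5 km/h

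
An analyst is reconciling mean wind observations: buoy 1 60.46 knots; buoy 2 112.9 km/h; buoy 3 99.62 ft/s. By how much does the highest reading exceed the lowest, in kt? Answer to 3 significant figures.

1.94 kt

buoy 2: 112.9 km/h = 60.9611 kt.
buoy 3: 99.62 ft/s = 59.0232 kt.
Spread: 60.9611 − 59.0232 = 1.94 kt.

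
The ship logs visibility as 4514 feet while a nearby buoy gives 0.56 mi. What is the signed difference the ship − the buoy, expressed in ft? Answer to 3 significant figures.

1560 ft

the buoy: 0.56 SM = 2956.80 ft.
Difference: 4514.00 − 2956.80 = 1560 ft.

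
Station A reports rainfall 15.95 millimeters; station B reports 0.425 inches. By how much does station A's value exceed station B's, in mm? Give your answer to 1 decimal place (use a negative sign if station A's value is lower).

5.2 mm

station B: 0.425 in = 10.795 mm.
Difference: 15.950 − 10.795 = 5.2 mm.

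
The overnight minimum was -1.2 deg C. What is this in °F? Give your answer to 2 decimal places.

29.84 °F

°F = °C × 9/5 + 32 = -1.2 × 1.8 + 32 = 29.84 °F.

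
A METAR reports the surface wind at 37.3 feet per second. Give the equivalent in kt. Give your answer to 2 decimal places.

1 ft/s = 0.592484 kt, so 37.3 × 0.592484 = 22.10 kt.

22.10 kt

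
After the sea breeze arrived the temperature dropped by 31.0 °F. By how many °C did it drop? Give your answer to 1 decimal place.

A change of 1 °C equals a change of 1.8 °F: Δ°C = 31.0 × 0.5556 = 17.2 °C.

17.2 °C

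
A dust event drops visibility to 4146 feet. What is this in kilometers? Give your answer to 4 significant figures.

1.264 km

1 ft = 0.0003048 km, so 4146 × 0.0003048 = 1.264 km.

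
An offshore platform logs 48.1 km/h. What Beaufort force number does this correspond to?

48.1 km/h = 13.4 m/s, which is Beaufort 6 (strong breeze, 10.8–13.8 m/s).

Beaufort force 6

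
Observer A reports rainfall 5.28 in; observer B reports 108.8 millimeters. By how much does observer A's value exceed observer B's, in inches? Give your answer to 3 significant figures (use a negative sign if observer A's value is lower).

0.997 in

observer B: 108.8 mm = 4.28346 in.
Difference: 5.28000 − 4.28346 = 0.997 in.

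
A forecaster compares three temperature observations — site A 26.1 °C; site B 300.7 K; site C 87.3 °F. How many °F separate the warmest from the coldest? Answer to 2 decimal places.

site B: 300.7 K = 27.550 °C.
site C: 87.3 °F = 30.722 °C.
Spread: 30.722 − 26.100 = 4.622 °C = 8.32 °F.

8.32 °F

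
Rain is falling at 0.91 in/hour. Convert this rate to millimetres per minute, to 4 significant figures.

0.3852 mm/minute

0.91 in/hour × 25.4 mm/in × 0.0166667 hour/minute = 0.3852 mm/minute.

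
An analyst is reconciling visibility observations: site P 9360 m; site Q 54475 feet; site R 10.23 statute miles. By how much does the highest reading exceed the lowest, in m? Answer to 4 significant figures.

site Q: 54475 ft = 16603.98 m.
site R: 10.23 SM = 16463.59 m.
Spread: 16603.98 − 9360.00 = 7244 m.

7244 m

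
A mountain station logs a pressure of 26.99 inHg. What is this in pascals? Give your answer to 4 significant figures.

91400 Pa

1 inHg = 3386.39 Pa, so 26.99 × 3386.39 = 91400 Pa.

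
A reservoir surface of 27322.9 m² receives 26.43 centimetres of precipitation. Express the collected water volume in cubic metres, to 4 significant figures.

7221 cubic metres

Depth: 26.43 cm × 10 = 264.3 mm.
1 mm over 1 m² is 1 L, so volume = 264.3 × 27322.9 = 7221442.5 L = 7221 m³.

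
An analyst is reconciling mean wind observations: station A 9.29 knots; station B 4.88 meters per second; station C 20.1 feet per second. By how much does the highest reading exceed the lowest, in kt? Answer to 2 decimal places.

station B: 4.88 m/s = 9.4860 kt.
station C: 20.1 ft/s = 11.9089 kt.
Spread: 11.9089 − 9.2900 = 2.62 kt.

2.62 kt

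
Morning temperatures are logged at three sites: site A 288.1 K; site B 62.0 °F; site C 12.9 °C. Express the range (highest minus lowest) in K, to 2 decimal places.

3.77 K

site A: 288.1 K = 14.950 °C.
site B: 62.0 °F = 16.667 °C.
Spread: 16.667 − 12.900 = 3.767 °C.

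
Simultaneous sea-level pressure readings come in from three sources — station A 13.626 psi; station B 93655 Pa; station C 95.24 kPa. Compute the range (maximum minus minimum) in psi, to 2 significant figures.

station B: 93655 Pa = 13.5835 psi.
station C: 95.24 kPa = 13.8134 psi.
Spread: 13.8134 − 13.5835 = 0.23 psi.

0.23 psi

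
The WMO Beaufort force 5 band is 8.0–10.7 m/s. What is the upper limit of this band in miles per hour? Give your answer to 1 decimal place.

8.0–10.7 m/s × 2.237 = 17.9–23.9 mph.

23.9 mph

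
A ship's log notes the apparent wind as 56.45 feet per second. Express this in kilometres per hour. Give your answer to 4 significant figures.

1 ft/s = 1.09728 km/h, so 56.45 × 1.09728 = 61.94 km/h.

61.94 km/h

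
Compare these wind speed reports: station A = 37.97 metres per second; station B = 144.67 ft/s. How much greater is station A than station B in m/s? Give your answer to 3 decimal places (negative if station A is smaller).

station B: 144.67 ft/s = 44.09542 m/s.
Difference: 37.97000 − 44.09542 = -6.125 m/s.

-6.125 m/s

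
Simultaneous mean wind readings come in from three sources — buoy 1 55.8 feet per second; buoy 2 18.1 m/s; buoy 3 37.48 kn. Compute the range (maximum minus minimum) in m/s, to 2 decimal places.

2.27 m/s

buoy 1: 55.8 ft/s = 17.0078 m/s.
buoy 3: 37.48 kt = 19.2814 m/s.
Spread: 19.2814 − 17.0078 = 2.27 m/s.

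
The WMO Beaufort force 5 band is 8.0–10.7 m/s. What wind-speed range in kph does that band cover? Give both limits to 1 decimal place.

8.0–10.7 m/s × 3.6 = 28.8–38.5 km/h.

28.8 to 38.5 km/h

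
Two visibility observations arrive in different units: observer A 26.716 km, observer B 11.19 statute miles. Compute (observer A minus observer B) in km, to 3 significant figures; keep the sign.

observer B: 11.19 SM = 18.0086 km.
Difference: 26.7160 − 18.0086 = 8.71 km.

8.71 km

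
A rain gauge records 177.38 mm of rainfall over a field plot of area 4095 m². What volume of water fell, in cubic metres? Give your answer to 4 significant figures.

726.4 cubic metres

1 mm over 1 m² is 1 L, so volume = 177.38 × 4095 = 726371.1 L = 726.4 m³.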